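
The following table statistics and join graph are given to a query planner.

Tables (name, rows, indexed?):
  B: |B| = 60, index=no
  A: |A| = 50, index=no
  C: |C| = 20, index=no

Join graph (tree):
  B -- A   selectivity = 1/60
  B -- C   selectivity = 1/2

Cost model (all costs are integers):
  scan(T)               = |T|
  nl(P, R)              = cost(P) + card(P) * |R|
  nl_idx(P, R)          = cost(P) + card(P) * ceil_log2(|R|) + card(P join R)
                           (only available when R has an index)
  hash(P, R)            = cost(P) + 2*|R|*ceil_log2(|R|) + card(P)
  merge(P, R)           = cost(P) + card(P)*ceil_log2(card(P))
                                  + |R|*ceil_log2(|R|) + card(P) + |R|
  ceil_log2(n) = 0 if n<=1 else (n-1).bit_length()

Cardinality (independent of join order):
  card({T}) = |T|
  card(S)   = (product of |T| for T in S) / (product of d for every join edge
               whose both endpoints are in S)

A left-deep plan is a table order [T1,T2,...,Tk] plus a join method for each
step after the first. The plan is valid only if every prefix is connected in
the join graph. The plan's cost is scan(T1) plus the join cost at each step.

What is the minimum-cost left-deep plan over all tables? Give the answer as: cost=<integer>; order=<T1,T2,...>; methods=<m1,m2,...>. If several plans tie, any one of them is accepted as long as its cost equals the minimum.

Selinger DP (subsets sized 1..n):
  {B}: scan cost=60, card=60
  {A}: scan cost=50, card=50
  {C}: scan cost=20, card=20
  {AB}: card=50; try (A,hash)→720, (B,hash)→820, (B,merge)→820, (A,merge)→830, (B,nl)→3050, (A,nl)→3060; best=720 via (A,hash)
  {BC}: card=600; try (C,hash)→320, (B,merge)→560, (C,merge)→600, (B,hash)→760, (B,nl)→1220, (C,nl)→1260; best=320 via (C,hash)
  {ABC}: card=500; try (C,hash)→970, (C,merge)→1190, (A,hash)→1520, (C,nl)→1720, (A,merge)→7270, (A,nl)→30320; best=970 via (C,hash)

cost=970; order=B,A,C; methods=hash,hash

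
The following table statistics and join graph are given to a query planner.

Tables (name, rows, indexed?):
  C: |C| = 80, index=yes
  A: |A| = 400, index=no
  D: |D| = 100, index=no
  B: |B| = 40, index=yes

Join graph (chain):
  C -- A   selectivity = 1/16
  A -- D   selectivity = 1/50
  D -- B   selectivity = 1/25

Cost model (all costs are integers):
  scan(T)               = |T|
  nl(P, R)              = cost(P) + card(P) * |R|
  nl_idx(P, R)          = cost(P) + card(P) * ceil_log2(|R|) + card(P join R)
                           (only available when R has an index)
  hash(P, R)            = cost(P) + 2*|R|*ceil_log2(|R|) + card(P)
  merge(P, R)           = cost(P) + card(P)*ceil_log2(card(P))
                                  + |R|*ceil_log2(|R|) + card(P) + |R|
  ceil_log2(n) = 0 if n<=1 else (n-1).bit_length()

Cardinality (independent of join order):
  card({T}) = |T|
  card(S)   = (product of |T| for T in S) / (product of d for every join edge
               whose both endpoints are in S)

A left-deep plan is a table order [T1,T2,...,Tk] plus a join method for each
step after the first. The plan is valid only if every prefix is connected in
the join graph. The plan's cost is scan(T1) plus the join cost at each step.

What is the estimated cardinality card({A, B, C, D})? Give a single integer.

6400

Tables in S: A(400), B(40), C(80), D(100)
Edges inside S: C-A(d=16), A-D(d=50), D-B(d=25)
numerator = 400 * 40 * 80 * 100 = 128000000
denominator = 16 * 50 * 25 = 20000
card(S) = 128000000 / 20000 = 6400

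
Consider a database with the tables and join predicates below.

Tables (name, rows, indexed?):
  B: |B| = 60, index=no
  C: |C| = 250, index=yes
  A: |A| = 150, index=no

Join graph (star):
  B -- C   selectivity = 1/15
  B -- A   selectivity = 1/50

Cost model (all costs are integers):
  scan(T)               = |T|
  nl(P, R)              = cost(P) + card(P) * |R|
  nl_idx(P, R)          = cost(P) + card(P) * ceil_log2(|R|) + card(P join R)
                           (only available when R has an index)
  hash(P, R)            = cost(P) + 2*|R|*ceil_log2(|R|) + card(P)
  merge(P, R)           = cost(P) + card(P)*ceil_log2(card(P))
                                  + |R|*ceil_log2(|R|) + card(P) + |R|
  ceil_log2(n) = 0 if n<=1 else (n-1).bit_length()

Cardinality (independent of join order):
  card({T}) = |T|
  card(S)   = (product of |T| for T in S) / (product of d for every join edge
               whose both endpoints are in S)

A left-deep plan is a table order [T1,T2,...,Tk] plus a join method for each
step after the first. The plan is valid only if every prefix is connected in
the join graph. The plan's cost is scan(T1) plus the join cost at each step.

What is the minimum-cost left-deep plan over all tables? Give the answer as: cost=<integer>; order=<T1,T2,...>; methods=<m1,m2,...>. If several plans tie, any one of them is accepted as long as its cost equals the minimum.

cost=4620; order=C,B,A; methods=hash,hash

Selinger DP (subsets sized 1..n):
  {B}: scan cost=60, card=60
  {C}: scan cost=250, card=250
  {A}: scan cost=150, card=150
  {BC}: card=1000; try (B,hash)→1220, (C,nl_idx)→1540, (C,merge)→2730, (B,merge)→2920, (C,hash)→4120, (C,nl)→15060 …(+1); best=1220 via (B,hash)
  {AB}: card=180; try (B,hash)→1020, (A,merge)→1830, (B,merge)→1920, (A,hash)→2520, (A,nl)→9060, (B,nl)→9150; best=1020 via (B,hash)
  {ABC}: card=3000; try (A,hash)→4620, (C,merge)→4890, (C,hash)→5200, (C,nl_idx)→5460, (A,merge)→13570, (C,nl)→46020 …(+1); best=4620 via (A,hash)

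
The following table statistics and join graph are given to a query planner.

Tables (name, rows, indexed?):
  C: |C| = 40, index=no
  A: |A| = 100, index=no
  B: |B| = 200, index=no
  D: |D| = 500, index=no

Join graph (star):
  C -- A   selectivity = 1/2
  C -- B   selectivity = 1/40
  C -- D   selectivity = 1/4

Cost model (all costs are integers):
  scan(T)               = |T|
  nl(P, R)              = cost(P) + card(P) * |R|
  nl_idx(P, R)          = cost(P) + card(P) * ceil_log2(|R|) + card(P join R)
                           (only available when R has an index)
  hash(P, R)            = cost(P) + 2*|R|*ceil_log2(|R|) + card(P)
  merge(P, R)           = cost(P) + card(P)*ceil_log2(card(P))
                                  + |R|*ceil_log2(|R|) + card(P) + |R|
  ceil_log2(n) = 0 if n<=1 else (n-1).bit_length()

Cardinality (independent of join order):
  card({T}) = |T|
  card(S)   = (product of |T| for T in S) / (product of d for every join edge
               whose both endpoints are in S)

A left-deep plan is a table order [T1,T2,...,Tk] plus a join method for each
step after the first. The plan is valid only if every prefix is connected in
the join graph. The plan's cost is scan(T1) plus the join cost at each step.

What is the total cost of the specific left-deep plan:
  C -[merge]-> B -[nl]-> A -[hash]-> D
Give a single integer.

41120

step 1: scan C: cost=40, card=40
step 2: join B via merge
    card(P join B) = 40*200/(40) = 200
    cost = 40 + 40*6 + 200*8 + 40 + 200 = 2120
step 3: join A via nl
    card(P join A) = 200*100/(2) = 10000
    cost = 2120 + 200*100 = 22120
step 4: join D via hash
    card(P join D) = 10000*500/(4) = 1250000
    cost = 22120 + 2*500*9 + 10000 = 41120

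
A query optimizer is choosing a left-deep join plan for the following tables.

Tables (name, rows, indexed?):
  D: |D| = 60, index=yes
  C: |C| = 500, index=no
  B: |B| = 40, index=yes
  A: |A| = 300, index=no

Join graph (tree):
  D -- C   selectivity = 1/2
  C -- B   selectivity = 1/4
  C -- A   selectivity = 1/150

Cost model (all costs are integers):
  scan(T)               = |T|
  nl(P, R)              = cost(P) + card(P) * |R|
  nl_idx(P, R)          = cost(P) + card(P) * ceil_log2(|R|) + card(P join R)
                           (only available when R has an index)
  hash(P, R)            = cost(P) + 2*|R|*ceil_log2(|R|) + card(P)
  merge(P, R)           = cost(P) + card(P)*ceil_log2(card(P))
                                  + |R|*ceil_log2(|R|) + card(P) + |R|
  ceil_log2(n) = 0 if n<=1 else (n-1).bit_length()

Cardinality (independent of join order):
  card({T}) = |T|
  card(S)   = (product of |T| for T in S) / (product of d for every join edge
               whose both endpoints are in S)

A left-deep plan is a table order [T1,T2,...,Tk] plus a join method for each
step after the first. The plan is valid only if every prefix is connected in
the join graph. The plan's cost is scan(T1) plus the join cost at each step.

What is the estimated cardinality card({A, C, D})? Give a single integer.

30000

Tables in S: A(300), C(500), D(60)
Edges inside S: D-C(d=2), C-A(d=150)
numerator = 300 * 500 * 60 = 9000000
denominator = 2 * 150 = 300
card(S) = 9000000 / 300 = 30000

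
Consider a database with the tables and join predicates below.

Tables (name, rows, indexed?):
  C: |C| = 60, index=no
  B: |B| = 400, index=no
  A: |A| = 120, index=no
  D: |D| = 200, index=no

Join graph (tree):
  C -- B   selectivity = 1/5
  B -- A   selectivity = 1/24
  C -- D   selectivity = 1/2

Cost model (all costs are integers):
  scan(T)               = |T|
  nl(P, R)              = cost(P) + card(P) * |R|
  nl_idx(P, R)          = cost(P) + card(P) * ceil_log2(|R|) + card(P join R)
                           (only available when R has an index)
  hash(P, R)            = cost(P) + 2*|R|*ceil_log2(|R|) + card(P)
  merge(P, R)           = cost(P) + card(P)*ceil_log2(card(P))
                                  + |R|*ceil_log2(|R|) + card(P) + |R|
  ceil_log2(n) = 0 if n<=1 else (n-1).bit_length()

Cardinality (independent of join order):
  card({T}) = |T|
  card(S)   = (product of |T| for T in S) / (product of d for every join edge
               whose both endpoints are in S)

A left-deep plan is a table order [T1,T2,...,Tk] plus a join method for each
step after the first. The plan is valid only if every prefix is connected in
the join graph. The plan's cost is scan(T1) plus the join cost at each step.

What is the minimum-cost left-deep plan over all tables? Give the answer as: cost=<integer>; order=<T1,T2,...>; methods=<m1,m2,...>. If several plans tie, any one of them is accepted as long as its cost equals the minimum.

Selinger DP (subsets sized 1..n):
  {C}: scan cost=60, card=60
  {B}: scan cost=400, card=400
  {A}: scan cost=120, card=120
  {D}: scan cost=200, card=200
  {BC}: card=4800; try (C,hash)→1520, (B,merge)→4480, (C,merge)→4820, (B,hash)→7320, (B,nl)→24060, (C,nl)→24400; best=1520 via (C,hash)
  {CD}: card=6000; try (C,hash)→1120, (D,merge)→2280, (C,merge)→2420, (D,hash)→3320, (D,nl)→12060, (C,nl)→12200; best=1120 via (C,hash)
  {AB}: card=2000; try (A,hash)→2480, (B,merge)→5080, (A,merge)→5360, (B,hash)→7440, (B,nl)→48120, (A,nl)→48400; best=2480 via (A,hash)
  {ABC}: card=24000; try (C,hash)→5200, (A,hash)→8000, (C,merge)→26900, (A,merge)→69680, (C,nl)→122480, (A,nl)→577520; best=5200 via (C,hash)
  {BCD}: card=480000; try (D,hash)→9520, (B,hash)→14320, (D,merge)→70520, (B,merge)→89120, (D,nl)→961520, (B,nl)→2401120; best=9520 via (D,hash)
  {ABCD}: card=2400000; try (D,hash)→32400, (D,merge)→391000, (A,hash)→491200, (D,nl)→4805200, (A,merge)→9610480, (A,nl)→57609520; best=32400 via (D,hash)

cost=32400; order=B,A,C,D; methods=hash,hash,hash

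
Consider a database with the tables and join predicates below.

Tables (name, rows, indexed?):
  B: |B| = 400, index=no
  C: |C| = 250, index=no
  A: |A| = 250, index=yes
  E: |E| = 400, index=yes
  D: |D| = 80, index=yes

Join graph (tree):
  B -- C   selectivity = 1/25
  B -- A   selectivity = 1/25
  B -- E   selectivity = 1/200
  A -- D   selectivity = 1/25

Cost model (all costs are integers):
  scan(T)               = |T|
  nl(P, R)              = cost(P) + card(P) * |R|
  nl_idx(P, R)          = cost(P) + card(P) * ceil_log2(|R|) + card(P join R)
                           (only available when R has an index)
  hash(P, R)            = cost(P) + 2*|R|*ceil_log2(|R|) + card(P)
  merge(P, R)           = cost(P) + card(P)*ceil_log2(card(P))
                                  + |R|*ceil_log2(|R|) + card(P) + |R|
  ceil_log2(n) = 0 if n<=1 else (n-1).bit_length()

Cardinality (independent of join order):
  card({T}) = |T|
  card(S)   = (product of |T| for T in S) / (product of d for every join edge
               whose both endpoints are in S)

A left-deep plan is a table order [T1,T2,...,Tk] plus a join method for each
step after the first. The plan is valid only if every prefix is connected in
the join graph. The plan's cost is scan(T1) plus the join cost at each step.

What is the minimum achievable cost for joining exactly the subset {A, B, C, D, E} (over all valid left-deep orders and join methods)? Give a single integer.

48320

Selinger DP over subsets of {A,B,C,D,E}:
  {B}: scan cost=400, card=400
  {C}: scan cost=250, card=250
  {A}: scan cost=250, card=250
  {E}: scan cost=400, card=400
  {D}: scan cost=80, card=80
  {BC}: card=4000; try (C,hash)→4800, (B,merge)→6500, (C,merge)→6650, (B,hash)→7700, (B,nl)→100250, (C,nl)→100400; best=4800 via (C,hash)
  {AB}: card=4000; try (A,hash)→4800, (B,merge)→6500, (A,merge)→6650, (A,nl_idx)→7600, (B,hash)→7700, (B,nl)→100250 …(+1); best=4800 via (A,hash)
  {BE}: card=800; try (E,nl_idx)→4800, (E,hash)→8000, (B,hash)→8000, (E,merge)→8400, (B,merge)→8400, (E,nl)→160400 …(+1); best=4800 via (E,nl_idx)
  {AD}: card=800; try (A,nl_idx)→1520, (D,hash)→1620, (D,nl_idx)→2800, (A,merge)→2970, (D,merge)→3140, (A,hash)→4160 …(+2); best=1520 via (A,nl_idx)
  {ABC}: card=40000; try (C,hash)→12800, (A,hash)→12800, (C,merge)→59050, (A,merge)→59050, (A,nl_idx)→76800, (C,nl)→1004800 …(+1); best=12800 via (C,hash)
  {BCE}: card=8000; try (C,hash)→9600, (C,merge)→15850, (E,hash)→16000, (E,nl_idx)→48800, (E,merge)→60800, (C,nl)→204800 …(+1); best=9600 via (C,hash)
  {ABE}: card=8000; try (A,hash)→9600, (A,merge)→15850, (E,hash)→16000, (A,nl_idx)→19200, (E,nl_idx)→48800, (E,merge)→60800 …(+2); best=9600 via (A,hash)
  {ABD}: card=12800; try (B,hash)→9520, (D,hash)→9920, (B,merge)→14320, (D,nl_idx)→45600, (D,merge)→57440, (B,nl)→321520 …(+1); best=9520 via (B,hash)
  {ABCE}: card=80000; try (C,hash)→21600, (A,hash)→21600, (E,hash)→60000, (C,merge)→123850, (A,merge)→123850, (A,nl_idx)→153600 …(+5); best=21600 via (C,hash)
  {ABCD}: card=128000; try (C,hash)→26320, (D,hash)→53920, (C,merge)→203770, (D,nl_idx)→420800, (D,merge)→693440, (C,nl)→3209520 …(+1); best=26320 via (C,hash)
  {ABDE}: card=25600; try (D,hash)→18720, (E,hash)→29520, (D,nl_idx)→91200, (D,merge)→122240, (E,nl_idx)→150320, (E,merge)→205520 …(+2); best=18720 via (D,hash)
  {ABCDE}: card=256000; try (C,hash)→48320, (D,hash)→102720, (E,hash)→161520, (C,merge)→430570, (D,nl_idx)→837600, (E,nl_idx)→1434320 …(+5); best=48320 via (C,hash)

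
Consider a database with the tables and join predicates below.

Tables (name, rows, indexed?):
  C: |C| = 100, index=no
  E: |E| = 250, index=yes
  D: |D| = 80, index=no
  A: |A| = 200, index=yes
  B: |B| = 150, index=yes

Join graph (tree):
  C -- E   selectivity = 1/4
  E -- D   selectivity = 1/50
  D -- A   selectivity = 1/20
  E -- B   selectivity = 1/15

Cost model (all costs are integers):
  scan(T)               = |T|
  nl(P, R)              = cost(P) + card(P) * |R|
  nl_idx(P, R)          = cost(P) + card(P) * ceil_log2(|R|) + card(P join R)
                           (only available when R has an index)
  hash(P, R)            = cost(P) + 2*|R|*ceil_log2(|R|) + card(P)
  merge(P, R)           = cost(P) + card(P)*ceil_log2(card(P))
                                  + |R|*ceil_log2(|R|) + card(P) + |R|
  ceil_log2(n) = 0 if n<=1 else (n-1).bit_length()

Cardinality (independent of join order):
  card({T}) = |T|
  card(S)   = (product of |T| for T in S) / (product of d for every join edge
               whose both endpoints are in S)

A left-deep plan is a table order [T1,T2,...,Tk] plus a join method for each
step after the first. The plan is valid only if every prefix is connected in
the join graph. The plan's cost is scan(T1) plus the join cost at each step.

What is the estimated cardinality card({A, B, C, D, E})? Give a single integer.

1000000

Tables in S: A(200), B(150), C(100), D(80), E(250)
Edges inside S: C-E(d=4), E-D(d=50), D-A(d=20), E-B(d=15)
numerator = 200 * 150 * 100 * 80 * 250 = 60000000000
denominator = 4 * 50 * 20 * 15 = 60000
card(S) = 60000000000 / 60000 = 1000000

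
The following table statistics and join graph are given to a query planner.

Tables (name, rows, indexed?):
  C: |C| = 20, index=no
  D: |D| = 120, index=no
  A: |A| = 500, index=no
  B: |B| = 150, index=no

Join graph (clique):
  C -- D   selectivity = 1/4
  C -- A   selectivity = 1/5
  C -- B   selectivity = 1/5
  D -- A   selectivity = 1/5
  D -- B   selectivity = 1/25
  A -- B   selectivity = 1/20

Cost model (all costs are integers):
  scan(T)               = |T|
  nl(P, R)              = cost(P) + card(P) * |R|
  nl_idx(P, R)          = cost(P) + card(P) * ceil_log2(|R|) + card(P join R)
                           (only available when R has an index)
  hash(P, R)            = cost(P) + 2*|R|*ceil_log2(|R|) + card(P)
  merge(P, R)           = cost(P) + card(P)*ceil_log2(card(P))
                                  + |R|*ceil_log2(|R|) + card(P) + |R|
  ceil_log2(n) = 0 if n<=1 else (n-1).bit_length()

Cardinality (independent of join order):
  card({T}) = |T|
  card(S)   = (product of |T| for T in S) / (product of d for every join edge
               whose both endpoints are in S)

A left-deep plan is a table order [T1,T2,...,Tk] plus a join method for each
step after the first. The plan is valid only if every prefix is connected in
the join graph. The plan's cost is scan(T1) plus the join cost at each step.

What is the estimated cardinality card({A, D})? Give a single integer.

12000

Tables in S: A(500), D(120)
Edges inside S: D-A(d=5)
numerator = 500 * 120 = 60000
denominator = 5 = 5
card(S) = 60000 / 5 = 12000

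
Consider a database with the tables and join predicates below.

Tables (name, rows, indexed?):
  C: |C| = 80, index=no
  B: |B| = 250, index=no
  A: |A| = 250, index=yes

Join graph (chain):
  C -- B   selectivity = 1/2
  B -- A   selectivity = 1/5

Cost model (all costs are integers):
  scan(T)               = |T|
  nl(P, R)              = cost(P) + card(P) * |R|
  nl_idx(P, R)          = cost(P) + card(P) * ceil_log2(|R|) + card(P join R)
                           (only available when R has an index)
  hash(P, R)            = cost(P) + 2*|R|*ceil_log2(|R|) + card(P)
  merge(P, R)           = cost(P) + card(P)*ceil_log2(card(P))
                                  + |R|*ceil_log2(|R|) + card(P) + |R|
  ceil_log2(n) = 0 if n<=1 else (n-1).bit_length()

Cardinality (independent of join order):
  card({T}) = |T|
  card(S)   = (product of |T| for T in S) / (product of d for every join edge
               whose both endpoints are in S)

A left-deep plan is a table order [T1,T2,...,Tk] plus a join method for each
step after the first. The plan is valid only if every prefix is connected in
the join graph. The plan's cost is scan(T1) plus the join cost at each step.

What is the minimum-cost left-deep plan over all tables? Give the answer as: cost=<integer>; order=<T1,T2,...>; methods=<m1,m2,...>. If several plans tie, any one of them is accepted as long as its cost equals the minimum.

Selinger DP (subsets sized 1..n):
  {C}: scan cost=80, card=80
  {B}: scan cost=250, card=250
  {A}: scan cost=250, card=250
  {BC}: card=10000; try (C,hash)→1620, (B,merge)→2970, (C,merge)→3140, (B,hash)→4160, (B,nl)→20080, (C,nl)→20250; best=1620 via (C,hash)
  {AB}: card=12500; try (B,hash)→4500, (A,hash)→4500, (B,merge)→4750, (A,merge)→4750, (A,nl_idx)→14750, (B,nl)→62750 …(+1); best=4500 via (B,hash)
  {ABC}: card=500000; try (A,hash)→15620, (C,hash)→18120, (A,merge)→153870, (C,merge)→192640, (A,nl_idx)→581620, (C,nl)→1004500 …(+1); best=15620 via (A,hash)

cost=15620; order=B,C,A; methods=hash,hash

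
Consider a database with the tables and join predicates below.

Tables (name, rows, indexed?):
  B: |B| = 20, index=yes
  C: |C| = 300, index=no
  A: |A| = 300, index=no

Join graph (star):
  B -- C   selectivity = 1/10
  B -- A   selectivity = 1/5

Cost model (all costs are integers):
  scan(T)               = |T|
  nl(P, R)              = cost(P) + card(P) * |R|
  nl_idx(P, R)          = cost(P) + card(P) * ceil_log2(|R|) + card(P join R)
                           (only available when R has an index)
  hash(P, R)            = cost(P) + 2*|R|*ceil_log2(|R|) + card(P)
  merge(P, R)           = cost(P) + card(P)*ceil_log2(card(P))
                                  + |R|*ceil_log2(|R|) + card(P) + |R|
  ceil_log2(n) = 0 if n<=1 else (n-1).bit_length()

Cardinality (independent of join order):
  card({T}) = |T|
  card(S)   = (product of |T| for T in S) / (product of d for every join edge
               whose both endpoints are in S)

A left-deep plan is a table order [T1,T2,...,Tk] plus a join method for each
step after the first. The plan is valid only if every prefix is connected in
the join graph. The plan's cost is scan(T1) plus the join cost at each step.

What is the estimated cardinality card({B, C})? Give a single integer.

Tables in S: B(20), C(300)
Edges inside S: B-C(d=10)
numerator = 20 * 300 = 6000
denominator = 10 = 10
card(S) = 6000 / 10 = 600

600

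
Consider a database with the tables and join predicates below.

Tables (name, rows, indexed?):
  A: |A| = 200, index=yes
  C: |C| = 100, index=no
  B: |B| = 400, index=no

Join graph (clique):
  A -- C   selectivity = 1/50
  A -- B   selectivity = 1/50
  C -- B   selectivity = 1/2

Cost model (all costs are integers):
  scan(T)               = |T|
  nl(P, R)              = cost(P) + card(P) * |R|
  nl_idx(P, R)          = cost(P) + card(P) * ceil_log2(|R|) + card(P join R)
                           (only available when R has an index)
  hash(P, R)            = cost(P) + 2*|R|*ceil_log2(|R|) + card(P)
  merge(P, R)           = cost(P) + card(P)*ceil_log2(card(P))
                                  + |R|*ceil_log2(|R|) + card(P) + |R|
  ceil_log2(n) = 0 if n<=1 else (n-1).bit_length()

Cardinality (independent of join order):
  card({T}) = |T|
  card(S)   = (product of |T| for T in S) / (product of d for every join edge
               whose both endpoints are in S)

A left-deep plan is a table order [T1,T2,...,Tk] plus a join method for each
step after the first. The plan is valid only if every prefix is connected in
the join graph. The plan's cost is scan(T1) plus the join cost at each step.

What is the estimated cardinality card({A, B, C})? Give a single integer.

Tables in S: A(200), B(400), C(100)
Edges inside S: A-C(d=50), A-B(d=50), C-B(d=2)
numerator = 200 * 400 * 100 = 8000000
denominator = 50 * 50 * 2 = 5000
card(S) = 8000000 / 5000 = 1600

1600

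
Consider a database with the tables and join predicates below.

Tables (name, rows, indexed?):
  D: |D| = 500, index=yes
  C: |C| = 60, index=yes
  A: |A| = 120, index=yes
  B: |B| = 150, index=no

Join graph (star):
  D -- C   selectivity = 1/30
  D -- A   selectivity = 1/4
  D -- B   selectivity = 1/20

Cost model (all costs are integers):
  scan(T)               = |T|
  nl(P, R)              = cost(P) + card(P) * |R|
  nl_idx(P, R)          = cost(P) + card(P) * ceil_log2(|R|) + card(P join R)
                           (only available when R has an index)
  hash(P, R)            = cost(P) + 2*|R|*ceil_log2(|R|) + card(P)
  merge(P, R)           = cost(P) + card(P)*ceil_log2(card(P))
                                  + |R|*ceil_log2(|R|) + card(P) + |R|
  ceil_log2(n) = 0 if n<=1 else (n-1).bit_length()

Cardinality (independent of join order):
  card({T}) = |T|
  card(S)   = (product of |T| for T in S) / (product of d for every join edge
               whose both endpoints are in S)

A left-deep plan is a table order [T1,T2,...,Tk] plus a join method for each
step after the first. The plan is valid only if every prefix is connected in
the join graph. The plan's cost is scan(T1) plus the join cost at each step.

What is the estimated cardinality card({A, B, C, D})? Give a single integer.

Tables in S: A(120), B(150), C(60), D(500)
Edges inside S: D-C(d=30), D-A(d=4), D-B(d=20)
numerator = 120 * 150 * 60 * 500 = 540000000
denominator = 30 * 4 * 20 = 2400
card(S) = 540000000 / 2400 = 225000

225000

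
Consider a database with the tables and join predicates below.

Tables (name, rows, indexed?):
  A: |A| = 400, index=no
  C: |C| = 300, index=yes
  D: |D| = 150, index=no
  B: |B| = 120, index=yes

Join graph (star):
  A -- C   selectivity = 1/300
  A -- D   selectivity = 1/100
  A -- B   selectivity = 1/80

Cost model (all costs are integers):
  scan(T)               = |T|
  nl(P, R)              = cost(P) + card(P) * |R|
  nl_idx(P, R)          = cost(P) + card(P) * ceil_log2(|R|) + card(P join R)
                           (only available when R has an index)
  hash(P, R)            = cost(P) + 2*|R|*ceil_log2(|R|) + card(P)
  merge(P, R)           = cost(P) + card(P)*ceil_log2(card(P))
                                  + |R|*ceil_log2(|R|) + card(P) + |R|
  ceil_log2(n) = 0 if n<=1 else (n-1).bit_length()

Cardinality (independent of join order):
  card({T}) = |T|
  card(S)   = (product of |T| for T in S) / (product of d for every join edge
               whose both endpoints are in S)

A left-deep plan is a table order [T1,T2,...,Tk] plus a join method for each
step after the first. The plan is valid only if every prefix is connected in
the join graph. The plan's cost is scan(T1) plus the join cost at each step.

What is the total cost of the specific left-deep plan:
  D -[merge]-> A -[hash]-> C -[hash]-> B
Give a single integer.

13780

step 1: scan D: cost=150, card=150
step 2: join A via merge
    card(P join A) = 150*400/(100) = 600
    cost = 150 + 150*8 + 400*9 + 150 + 400 = 5500
step 3: join C via hash
    card(P join C) = 600*300/(300) = 600
    cost = 5500 + 2*300*9 + 600 = 11500
step 4: join B via hash
    card(P join B) = 600*120/(80) = 900
    cost = 11500 + 2*120*7 + 600 = 13780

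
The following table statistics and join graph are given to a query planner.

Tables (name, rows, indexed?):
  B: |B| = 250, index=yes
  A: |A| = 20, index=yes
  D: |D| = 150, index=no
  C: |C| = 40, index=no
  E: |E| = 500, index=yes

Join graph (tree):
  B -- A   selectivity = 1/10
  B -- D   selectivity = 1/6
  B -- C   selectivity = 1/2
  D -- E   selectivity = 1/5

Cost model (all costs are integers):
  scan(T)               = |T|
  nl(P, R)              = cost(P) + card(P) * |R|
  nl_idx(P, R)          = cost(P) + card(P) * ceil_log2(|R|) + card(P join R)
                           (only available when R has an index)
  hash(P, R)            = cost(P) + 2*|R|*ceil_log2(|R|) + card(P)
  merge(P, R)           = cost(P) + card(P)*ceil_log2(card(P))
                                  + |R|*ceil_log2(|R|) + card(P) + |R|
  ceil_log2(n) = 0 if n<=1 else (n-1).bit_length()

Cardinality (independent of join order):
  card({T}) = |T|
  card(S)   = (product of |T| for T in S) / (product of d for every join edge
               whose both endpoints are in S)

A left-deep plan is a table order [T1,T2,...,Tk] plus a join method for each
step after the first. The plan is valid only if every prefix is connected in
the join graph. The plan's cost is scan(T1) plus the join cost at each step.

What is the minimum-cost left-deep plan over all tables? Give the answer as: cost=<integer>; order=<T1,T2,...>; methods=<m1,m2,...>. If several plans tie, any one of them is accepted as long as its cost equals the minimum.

Selinger DP (subsets sized 1..n):
  {B}: scan cost=250, card=250
  {A}: scan cost=20, card=20
  {D}: scan cost=150, card=150
  {C}: scan cost=40, card=40
  {E}: scan cost=500, card=500
  {AB}: card=500; try (B,nl_idx)→680, (A,hash)→700, (A,nl_idx)→2000, (B,merge)→2390, (A,merge)→2620, (B,hash)→4040 …(+2); best=680 via (B,nl_idx)
  {BD}: card=6250; try (D,hash)→2900, (B,merge)→3750, (D,merge)→3850, (B,hash)→4300, (B,nl_idx)→7600, (B,nl)→37650 …(+1); best=2900 via (D,hash)
  {BC}: card=5000; try (C,hash)→980, (B,merge)→2570, (C,merge)→2780, (B,hash)→4080, (B,nl_idx)→5360, (B,nl)→10040 …(+1); best=980 via (C,hash)
  {DE}: card=15000; try (D,hash)→3400, (E,merge)→6500, (D,merge)→6850, (E,hash)→9300, (E,nl_idx)→16500, (E,nl)→75150 …(+1); best=3400 via (D,hash)
  {ABD}: card=12500; try (D,hash)→3580, (D,merge)→7030, (A,hash)→9350, (A,nl_idx)→46650, (D,nl)→75680, (A,merge)→90520 …(+1); best=3580 via (D,hash)
  {ABC}: card=10000; try (C,hash)→1660, (C,merge)→5960, (A,hash)→6180, (C,nl)→20680, (A,nl_idx)→35980, (A,merge)→71100 …(+1); best=1660 via (C,hash)
  {BCD}: card=125000; try (D,hash)→8380, (C,hash)→9630, (D,merge)→72330, (C,merge)→90680, (C,nl)→252900, (D,nl)→750980; best=8380 via (D,hash)
  {BDE}: card=625000; try (E,hash)→18150, (B,hash)→22400, (E,merge)→95400, (B,merge)→230650, (E,nl_idx)→684150, (B,nl_idx)→748400 …(+2); best=18150 via (E,hash)
  {ABCD}: card=250000; try (D,hash)→14060, (C,hash)→16560, (A,hash)→133580, (D,merge)→153010, (C,merge)→191360, (C,nl)→503580 …(+4); best=14060 via (D,hash)
  {ABDE}: card=1250000; try (E,hash)→25080, (E,merge)→196080, (A,hash)→643350, (E,nl_idx)→1366080, (A,nl_idx)→4393150, (E,nl)→6253580 …(+2); best=25080 via (E,hash)
  {BCDE}: card=12500000; try (E,hash)→142380, (C,hash)→643630, (E,merge)→2263380, (C,merge)→13143430, (E,nl_idx)→13633380, (C,nl)→25018150 …(+1); best=142380 via (E,hash)
  {ABCDE}: card=25000000; try (E,hash)→273060, (C,hash)→1275560, (E,merge)→4769060, (A,hash)→12642580, (E,nl_idx)→27264060, (C,merge)→27525360 …(+5); best=273060 via (E,hash)

cost=273060; order=A,B,C,D,E; methods=nl_idx,hash,hash,hash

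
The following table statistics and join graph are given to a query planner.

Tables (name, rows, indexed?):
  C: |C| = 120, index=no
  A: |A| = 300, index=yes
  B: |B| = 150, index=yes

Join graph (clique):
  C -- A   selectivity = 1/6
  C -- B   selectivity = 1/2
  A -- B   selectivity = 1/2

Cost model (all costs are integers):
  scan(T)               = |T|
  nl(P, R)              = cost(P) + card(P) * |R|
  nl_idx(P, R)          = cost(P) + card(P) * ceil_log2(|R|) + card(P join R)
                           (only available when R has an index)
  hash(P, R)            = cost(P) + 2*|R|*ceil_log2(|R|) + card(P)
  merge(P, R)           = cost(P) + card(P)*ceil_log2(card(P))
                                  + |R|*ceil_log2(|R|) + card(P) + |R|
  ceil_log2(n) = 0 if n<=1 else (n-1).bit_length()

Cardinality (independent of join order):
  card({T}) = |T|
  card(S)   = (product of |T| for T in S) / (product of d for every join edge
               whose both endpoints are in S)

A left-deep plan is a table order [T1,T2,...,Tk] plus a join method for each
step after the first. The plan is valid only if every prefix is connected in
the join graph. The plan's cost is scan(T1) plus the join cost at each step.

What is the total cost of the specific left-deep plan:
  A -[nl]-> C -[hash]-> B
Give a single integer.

44700

step 1: scan A: cost=300, card=300
step 2: join C via nl
    card(P join C) = 300*120/(6) = 6000
    cost = 300 + 300*120 = 36300
step 3: join B via hash
    card(P join B) = 6000*150/(2*2) = 225000
    cost = 36300 + 2*150*8 + 6000 = 44700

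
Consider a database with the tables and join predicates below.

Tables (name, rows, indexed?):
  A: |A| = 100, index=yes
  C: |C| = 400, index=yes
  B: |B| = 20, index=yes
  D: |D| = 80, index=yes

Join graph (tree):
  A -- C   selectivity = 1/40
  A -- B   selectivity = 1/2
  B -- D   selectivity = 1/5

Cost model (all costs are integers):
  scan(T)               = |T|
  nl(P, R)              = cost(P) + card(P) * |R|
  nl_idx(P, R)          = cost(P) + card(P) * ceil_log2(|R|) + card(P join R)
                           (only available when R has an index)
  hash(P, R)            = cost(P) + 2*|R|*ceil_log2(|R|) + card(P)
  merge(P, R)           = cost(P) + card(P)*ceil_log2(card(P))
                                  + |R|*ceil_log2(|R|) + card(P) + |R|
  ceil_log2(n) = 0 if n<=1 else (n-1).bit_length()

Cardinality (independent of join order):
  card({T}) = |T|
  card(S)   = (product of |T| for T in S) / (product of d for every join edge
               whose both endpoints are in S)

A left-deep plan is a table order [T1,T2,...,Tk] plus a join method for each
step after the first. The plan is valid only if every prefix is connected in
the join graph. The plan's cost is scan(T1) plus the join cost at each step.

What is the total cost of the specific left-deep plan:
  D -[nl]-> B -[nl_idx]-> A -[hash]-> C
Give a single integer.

step 1: scan D: cost=80, card=80
step 2: join B via nl
    card(P join B) = 80*20/(5) = 320
    cost = 80 + 80*20 = 1680
step 3: join A via nl_idx
    card(P join A) = 320*100/(2) = 16000
    cost = 1680 + 320*7 + 16000 = 19920
step 4: join C via hash
    card(P join C) = 16000*400/(40) = 160000
    cost = 19920 + 2*400*9 + 16000 = 43120

43120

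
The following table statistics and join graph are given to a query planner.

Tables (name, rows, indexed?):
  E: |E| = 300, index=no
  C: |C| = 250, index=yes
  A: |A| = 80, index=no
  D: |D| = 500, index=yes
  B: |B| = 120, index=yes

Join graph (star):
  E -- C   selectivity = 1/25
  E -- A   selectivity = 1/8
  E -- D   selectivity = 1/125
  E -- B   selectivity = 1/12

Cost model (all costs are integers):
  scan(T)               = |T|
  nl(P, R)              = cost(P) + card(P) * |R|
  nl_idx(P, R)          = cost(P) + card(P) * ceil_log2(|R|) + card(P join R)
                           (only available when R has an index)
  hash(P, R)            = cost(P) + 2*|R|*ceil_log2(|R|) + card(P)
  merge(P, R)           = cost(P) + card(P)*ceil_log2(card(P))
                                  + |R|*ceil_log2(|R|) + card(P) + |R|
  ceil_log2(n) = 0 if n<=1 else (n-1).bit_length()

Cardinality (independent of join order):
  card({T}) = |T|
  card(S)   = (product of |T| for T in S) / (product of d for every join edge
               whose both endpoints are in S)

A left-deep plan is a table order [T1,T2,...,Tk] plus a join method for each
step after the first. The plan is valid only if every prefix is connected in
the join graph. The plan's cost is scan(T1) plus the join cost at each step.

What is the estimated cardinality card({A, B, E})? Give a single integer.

30000

Tables in S: A(80), B(120), E(300)
Edges inside S: E-A(d=8), E-B(d=12)
numerator = 80 * 120 * 300 = 2880000
denominator = 8 * 12 = 96
card(S) = 2880000 / 96 = 30000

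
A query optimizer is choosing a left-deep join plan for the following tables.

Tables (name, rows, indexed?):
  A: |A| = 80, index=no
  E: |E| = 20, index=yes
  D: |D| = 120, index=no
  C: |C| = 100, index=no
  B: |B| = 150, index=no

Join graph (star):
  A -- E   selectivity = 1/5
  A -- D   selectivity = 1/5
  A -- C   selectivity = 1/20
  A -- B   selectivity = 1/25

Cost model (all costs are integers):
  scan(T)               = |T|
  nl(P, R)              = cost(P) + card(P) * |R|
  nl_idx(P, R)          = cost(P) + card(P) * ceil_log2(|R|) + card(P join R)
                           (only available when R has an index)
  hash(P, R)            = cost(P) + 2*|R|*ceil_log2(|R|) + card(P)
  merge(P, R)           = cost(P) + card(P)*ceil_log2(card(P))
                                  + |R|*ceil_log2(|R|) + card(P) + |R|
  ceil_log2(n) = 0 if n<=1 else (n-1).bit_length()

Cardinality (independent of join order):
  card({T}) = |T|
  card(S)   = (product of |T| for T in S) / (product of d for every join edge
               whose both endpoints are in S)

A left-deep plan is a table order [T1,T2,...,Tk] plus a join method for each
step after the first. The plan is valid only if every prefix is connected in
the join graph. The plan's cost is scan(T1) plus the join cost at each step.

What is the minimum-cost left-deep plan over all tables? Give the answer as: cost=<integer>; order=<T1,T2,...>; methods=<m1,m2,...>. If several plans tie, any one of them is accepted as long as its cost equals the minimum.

cost=16700; order=B,A,E,C,D; methods=hash,hash,hash,hash

Selinger DP (subsets sized 1..n):
  {A}: scan cost=80, card=80
  {E}: scan cost=20, card=20
  {D}: scan cost=120, card=120
  {C}: scan cost=100, card=100
  {B}: scan cost=150, card=150
  {AE}: card=320; try (E,hash)→360, (A,merge)→780, (E,nl_idx)→800, (E,merge)→840, (A,hash)→1160, (A,nl)→1620 …(+1); best=360 via (E,hash)
  {AD}: card=1920; try (A,hash)→1360, (D,merge)→1680, (A,merge)→1720, (D,hash)→1840, (D,nl)→9680, (A,nl)→9720; best=1360 via (A,hash)
  {AC}: card=400; try (A,hash)→1320, (C,merge)→1520, (A,merge)→1540, (C,hash)→1560, (C,nl)→8080, (A,nl)→8100; best=1320 via (A,hash)
  {AB}: card=480; try (A,hash)→1420, (B,merge)→2070, (A,merge)→2140, (B,hash)→2560, (B,nl)→12080, (A,nl)→12150; best=1420 via (A,hash)
  {ADE}: card=7680; try (D,hash)→2360, (E,hash)→3480, (D,merge)→4520, (E,nl_idx)→18640, (E,merge)→24520, (D,nl)→38760 …(+1); best=2360 via (D,hash)
  {ACE}: card=1600; try (E,hash)→1920, (C,hash)→2080, (C,merge)→4360, (E,nl_idx)→4920, (E,merge)→5440, (E,nl)→9320 …(+1); best=1920 via (E,hash)
  {ABE}: card=1920; try (E,hash)→2100, (B,hash)→3080, (B,merge)→4910, (E,nl_idx)→5740, (E,merge)→6340, (E,nl)→11020 …(+1); best=2100 via (E,hash)
  {ACD}: card=9600; try (D,hash)→3400, (C,hash)→4680, (D,merge)→6280, (C,merge)→25200, (D,nl)→49320, (C,nl)→193360; best=3400 via (D,hash)
  {ABD}: card=11520; try (D,hash)→3580, (B,hash)→5680, (D,merge)→7180, (B,merge)→25750, (D,nl)→59020, (B,nl)→289360; best=3580 via (D,hash)
  {ABC}: card=2400; try (C,hash)→3300, (B,hash)→4120, (B,merge)→6670, (C,merge)→7020, (C,nl)→49420, (B,nl)→61320; best=3300 via (C,hash)
  {ACDE}: card=38400; try (D,hash)→5200, (C,hash)→11440, (E,hash)→13200, (D,merge)→22080, (E,nl_idx)→89800, (C,merge)→110680 …(+4); best=5200 via (D,hash)
  {ABDE}: card=46080; try (D,hash)→5700, (B,hash)→12440, (E,hash)→15300, (D,merge)→26100, (E,nl_idx)→107260, (B,merge)→111230 …(+4); best=5700 via (D,hash)
  {ABCE}: card=9600; try (C,hash)→5420, (E,hash)→5900, (B,hash)→5920, (B,merge)→22470, (E,nl_idx)→24900, (C,merge)→25940 …(+4); best=5420 via (C,hash)
  {ABCD}: card=57600; try (D,hash)→7380, (B,hash)→15400, (C,hash)→16500, (D,merge)→35460, (B,merge)→148750, (C,merge)→177180 …(+3); best=7380 via (D,hash)
  {ABCDE}: card=230400; try (D,hash)→16700, (B,hash)→46000, (C,hash)→53180, (E,hash)→65180, (D,merge)→150380, (E,nl_idx)→525780 …(+7); best=16700 via (D,hash)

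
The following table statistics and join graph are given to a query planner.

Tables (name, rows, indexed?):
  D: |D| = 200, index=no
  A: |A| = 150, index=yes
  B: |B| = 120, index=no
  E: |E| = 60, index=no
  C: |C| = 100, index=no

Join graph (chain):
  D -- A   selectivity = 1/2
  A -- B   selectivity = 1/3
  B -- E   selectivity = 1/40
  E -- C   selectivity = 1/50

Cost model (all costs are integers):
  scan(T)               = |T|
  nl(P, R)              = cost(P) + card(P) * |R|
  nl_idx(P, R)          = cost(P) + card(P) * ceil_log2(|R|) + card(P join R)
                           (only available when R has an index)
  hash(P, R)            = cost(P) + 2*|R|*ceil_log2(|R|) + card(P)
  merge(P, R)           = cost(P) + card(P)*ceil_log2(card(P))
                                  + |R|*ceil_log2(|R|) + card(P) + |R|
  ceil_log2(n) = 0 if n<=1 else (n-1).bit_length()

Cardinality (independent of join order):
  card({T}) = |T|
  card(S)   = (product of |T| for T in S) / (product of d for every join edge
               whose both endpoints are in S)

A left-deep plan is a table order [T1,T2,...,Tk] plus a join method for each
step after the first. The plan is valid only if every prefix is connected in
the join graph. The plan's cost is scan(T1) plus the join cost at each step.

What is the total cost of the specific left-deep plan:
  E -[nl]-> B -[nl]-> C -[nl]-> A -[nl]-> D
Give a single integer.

step 1: scan E: cost=60, card=60
step 2: join B via nl
    card(P join B) = 60*120/(40) = 180
    cost = 60 + 60*120 = 7260
step 3: join C via nl
    card(P join C) = 180*100/(50) = 360
    cost = 7260 + 180*100 = 25260
step 4: join A via nl
    card(P join A) = 360*150/(3) = 18000
    cost = 25260 + 360*150 = 79260
step 5: join D via nl
    card(P join D) = 18000*200/(2) = 1800000
    cost = 79260 + 18000*200 = 3679260

3679260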